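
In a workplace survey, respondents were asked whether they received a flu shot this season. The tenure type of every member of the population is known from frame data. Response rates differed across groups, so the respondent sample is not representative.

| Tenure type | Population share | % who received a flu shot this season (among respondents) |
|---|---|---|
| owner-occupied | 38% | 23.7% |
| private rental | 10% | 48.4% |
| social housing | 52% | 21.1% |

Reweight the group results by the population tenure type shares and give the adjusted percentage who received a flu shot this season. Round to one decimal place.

24.8%

Each cell contributes population-share × respondent value:
  owner-occupied: 0.38 × 23.7 = 9.006
  private rental: 0.1 × 48.4 = 4.84
  social housing: 0.52 × 21.1 = 10.972
Post-stratified estimate = 24.818 → 24.8%.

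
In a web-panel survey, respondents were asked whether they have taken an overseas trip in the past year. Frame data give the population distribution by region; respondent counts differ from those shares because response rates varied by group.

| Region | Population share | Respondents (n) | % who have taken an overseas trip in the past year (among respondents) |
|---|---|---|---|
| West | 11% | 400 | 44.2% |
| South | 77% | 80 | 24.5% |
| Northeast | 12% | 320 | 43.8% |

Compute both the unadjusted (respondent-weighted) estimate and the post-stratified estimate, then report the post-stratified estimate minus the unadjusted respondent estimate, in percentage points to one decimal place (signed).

Unadjusted (pooled respondent) estimate weights by respondent counts:
  (400/800)×44.2 + (80/800)×24.5 + (320/800)×43.8 = 42.07%
Reweighting by population region shares:
  0.11×44.2 + 0.77×24.5 + 0.12×43.8 = 28.983%
Difference = 28.983 − 42.07 = -13.087 pp.

-13.1 percentage points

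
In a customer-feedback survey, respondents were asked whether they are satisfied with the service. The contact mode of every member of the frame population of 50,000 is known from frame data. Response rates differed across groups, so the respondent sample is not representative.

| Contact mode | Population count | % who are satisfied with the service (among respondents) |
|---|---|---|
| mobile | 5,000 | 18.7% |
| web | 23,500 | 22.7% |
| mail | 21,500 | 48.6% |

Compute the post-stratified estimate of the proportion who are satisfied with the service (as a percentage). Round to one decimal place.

33.4%

Post-stratification weights by population share, not respondent share:
  mobile: (5,000/50,000) × 18.7 = 1.87
  web: (23,500/50,000) × 22.7 = 10.669
  mail: (21,500/50,000) × 48.6 = 20.898
Post-stratified estimate = 33.437 → 33.4%.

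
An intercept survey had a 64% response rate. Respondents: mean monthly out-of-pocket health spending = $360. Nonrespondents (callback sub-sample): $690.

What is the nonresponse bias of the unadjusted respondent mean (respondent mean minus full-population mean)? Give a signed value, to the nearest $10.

-$120

Nonresponse fraction = 1 − 0.64 = 0.36.
Bias = (nonresponse fraction) × (respondent mean − nonrespondent mean)
     = 0.36 × (360 − 690) = 0.36 × -330 = -118.8.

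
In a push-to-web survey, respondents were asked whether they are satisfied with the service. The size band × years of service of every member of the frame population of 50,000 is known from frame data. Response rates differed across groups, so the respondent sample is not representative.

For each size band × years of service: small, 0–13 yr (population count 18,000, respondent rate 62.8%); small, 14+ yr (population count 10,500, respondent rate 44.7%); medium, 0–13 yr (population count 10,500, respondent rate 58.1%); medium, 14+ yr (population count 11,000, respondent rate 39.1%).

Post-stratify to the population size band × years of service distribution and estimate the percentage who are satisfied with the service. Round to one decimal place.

Each cell contributes population-share × respondent value:
  small, 0–13 yr: (18,000/50,000) × 62.8 = 22.608
  small, 14+ yr: (10,500/50,000) × 44.7 = 9.387
  medium, 0–13 yr: (10,500/50,000) × 58.1 = 12.201
  medium, 14+ yr: (11,000/50,000) × 39.1 = 8.602
Post-stratified estimate = 52.798 → 52.8%.

52.8%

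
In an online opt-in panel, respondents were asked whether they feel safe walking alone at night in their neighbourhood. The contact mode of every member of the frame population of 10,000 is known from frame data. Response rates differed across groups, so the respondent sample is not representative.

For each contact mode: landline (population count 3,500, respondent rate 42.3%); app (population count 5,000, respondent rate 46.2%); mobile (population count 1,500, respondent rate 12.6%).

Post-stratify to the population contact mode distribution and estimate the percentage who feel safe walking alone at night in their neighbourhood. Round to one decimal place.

39.8%

Each cell contributes population-share × respondent value:
  landline: (3,500/10,000) × 42.3 = 14.805
  app: (5,000/10,000) × 46.2 = 23.1
  mobile: (1,500/10,000) × 12.6 = 1.89
Post-stratified estimate = 39.795 → 39.8%.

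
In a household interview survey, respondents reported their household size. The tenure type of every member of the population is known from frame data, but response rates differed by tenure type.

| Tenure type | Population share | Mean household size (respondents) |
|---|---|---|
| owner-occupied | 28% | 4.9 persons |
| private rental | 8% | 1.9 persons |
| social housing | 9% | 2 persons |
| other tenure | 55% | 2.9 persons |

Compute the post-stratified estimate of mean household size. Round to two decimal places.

Weight each group's respondent value by its population share:
  owner-occupied: 0.28 × 4.9 = 1.372
  private rental: 0.08 × 1.9 = 0.152
  social housing: 0.09 × 2 = 0.18
  other tenure: 0.55 × 2.9 = 1.595
Post-stratified estimate = 3.299 → 3.30.

3.30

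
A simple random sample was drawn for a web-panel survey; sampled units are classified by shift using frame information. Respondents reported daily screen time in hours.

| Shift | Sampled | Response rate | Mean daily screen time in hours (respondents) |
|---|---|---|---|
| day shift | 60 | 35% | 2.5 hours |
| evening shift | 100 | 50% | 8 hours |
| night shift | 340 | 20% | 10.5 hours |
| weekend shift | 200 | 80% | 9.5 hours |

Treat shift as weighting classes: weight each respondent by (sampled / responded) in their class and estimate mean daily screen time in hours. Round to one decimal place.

9.2

With weight = n_sampled/n_responded per class, the weighted class total is n_sampled:
  day shift: 60 × 2.5 = 150
  evening shift: 100 × 8 = 800
  night shift: 340 × 10.5 = 3570
  weekend shift: 200 × 9.5 = 1900
Adjusted estimate = 6420 / 700 = 9.17143 → 9.2.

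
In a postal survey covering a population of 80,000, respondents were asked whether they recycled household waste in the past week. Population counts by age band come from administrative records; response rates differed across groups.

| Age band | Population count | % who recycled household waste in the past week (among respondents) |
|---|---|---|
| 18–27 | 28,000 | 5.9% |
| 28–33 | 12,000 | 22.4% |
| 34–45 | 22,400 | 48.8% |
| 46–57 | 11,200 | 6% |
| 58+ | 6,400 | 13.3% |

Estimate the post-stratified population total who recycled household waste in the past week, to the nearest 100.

16,800

Apply each group's respondent rate to its population count:
  18–27: 28,000 × 5.9% = 1652
  28–33: 12,000 × 22.4% = 2688
  34–45: 22,400 × 48.8% = 10931.2
  46–57: 11,200 × 6% = 672
  58+: 6,400 × 13.3% = 851.2
Estimated total = 16794.4 → 16,800.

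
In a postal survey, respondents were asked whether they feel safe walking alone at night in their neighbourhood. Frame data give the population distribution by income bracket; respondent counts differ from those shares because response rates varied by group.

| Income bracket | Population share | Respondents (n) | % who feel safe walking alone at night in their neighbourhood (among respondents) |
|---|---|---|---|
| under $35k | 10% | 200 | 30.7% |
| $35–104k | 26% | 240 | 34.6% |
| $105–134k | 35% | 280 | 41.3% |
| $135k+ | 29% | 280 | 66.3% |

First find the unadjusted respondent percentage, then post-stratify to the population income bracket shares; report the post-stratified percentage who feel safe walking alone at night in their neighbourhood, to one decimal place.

45.7%

Unadjusted (pooled respondent) estimate weights by respondent counts:
  (200/1000)×30.7 + (240/1000)×34.6 + (280/1000)×41.3 + (280/1000)×66.3 = 44.572%
Post-stratified estimate weights by population shares:
  0.1×30.7 + 0.26×34.6 + 0.35×41.3 + 0.29×66.3 = 45.748%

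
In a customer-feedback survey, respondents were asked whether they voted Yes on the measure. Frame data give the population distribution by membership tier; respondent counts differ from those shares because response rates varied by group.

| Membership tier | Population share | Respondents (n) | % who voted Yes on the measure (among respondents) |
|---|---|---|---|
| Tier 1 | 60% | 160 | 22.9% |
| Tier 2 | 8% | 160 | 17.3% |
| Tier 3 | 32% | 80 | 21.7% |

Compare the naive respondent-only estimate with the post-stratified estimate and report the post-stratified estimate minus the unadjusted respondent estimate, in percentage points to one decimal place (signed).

+1.6 percentage points

Unadjusted (pooled respondent) estimate weights by respondent counts:
  (160/400)×22.9 + (160/400)×17.3 + (80/400)×21.7 = 20.42%
Post-stratifying to population shares instead:
  0.6×22.9 + 0.08×17.3 + 0.32×21.7 = 22.068%
Difference = 22.068 − 20.42 = 1.648 pp.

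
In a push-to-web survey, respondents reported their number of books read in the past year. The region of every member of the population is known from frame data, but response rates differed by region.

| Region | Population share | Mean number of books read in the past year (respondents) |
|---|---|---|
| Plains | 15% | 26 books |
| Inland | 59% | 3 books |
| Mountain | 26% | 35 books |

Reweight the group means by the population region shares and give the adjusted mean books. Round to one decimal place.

14.8

Each cell contributes population-share × respondent value:
  Plains: 0.15 × 26 = 3.9
  Inland: 0.59 × 3 = 1.77
  Mountain: 0.26 × 35 = 9.1
Post-stratified estimate = 14.77 → 14.8.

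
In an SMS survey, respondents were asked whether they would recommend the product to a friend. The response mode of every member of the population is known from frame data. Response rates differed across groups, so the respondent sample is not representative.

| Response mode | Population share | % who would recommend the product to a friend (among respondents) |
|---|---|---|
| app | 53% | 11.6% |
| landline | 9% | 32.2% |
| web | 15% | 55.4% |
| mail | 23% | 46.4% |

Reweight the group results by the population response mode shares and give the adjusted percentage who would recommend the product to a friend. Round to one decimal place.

Reweight to the known response mode distribution:
  app: 0.53 × 11.6 = 6.148
  landline: 0.09 × 32.2 = 2.898
  web: 0.15 × 55.4 = 8.31
  mail: 0.23 × 46.4 = 10.672
Post-stratified estimate = 28.028 → 28.0%.

28.0%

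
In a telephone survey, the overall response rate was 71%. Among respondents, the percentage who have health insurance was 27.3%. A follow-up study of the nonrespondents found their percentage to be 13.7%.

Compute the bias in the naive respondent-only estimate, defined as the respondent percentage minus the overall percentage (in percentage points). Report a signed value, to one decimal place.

+3.9 percentage points

Nonresponse fraction = 1 − 0.71 = 0.29.
Bias = (nonresponse fraction) × (respondent percentage − nonrespondent percentage)
     = 0.29 × (27.3 − 13.7) = 0.29 × 13.6 = 3.944.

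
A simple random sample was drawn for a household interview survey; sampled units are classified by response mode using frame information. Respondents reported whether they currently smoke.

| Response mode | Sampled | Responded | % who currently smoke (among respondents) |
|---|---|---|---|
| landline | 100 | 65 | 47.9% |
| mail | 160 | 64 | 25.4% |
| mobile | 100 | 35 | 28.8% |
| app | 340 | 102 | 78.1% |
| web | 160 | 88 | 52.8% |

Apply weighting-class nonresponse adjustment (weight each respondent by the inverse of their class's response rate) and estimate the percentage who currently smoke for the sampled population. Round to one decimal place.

54.3%

Response rates by class: landline 65/100 = 65%, mail 64/160 = 40%, mobile 35/100 = 35%, app 102/340 = 30%, web 88/160 = 55%.
Inverse-response-rate weighting restores each class to its sampled count, so class totals weight by n_sampled:
  landline: 100 × 47.9 = 4790
  mail: 160 × 25.4 = 4064
  mobile: 100 × 28.8 = 2880
  app: 340 × 78.1 = 26554
  web: 160 × 52.8 = 8448
Adjusted estimate = 46,736 / 860 = 54.3442 → 54.3%.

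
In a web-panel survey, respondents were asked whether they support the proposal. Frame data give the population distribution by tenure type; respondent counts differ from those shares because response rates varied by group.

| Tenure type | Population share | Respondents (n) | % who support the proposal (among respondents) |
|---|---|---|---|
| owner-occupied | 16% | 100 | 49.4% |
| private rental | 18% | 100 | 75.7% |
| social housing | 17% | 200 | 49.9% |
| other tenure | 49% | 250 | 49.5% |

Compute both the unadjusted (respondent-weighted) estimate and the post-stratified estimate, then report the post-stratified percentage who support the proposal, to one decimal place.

54.3%

Naive respondent-only estimate (weights = respondent counts):
  (100/650)×49.4 + (100/650)×75.7 + (200/650)×49.9 + (250/650)×49.5 = 53.6385%
Post-stratifying to population shares instead:
  0.16×49.4 + 0.18×75.7 + 0.17×49.9 + 0.49×49.5 = 54.268%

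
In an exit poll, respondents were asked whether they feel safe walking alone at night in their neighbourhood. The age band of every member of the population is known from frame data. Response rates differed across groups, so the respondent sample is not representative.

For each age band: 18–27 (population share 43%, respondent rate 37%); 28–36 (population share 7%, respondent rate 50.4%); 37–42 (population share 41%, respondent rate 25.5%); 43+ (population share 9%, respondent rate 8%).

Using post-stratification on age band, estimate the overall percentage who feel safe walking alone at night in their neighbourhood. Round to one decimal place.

30.6%

Post-stratification weights by population share, not respondent share:
  18–27: 0.43 × 37 = 15.91
  28–36: 0.07 × 50.4 = 3.528
  37–42: 0.41 × 25.5 = 10.455
  43+: 0.09 × 8 = 0.72
Post-stratified estimate = 30.613 → 30.6%.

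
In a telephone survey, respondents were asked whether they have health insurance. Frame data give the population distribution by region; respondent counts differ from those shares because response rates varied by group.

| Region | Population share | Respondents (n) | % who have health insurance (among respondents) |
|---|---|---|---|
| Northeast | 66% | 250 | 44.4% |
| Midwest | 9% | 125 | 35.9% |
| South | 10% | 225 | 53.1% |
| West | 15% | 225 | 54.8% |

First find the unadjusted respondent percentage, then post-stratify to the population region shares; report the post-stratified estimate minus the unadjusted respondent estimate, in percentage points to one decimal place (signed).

Unadjusted (pooled respondent) estimate weights by respondent counts:
  (250/825)×44.4 + (125/825)×35.9 + (225/825)×53.1 + (225/825)×54.8 = 48.3212%
Post-stratifying to population shares instead:
  0.66×44.4 + 0.09×35.9 + 0.1×53.1 + 0.15×54.8 = 46.065%
Difference = 46.065 − 48.3212 = -2.2562 pp.

-2.3 percentage points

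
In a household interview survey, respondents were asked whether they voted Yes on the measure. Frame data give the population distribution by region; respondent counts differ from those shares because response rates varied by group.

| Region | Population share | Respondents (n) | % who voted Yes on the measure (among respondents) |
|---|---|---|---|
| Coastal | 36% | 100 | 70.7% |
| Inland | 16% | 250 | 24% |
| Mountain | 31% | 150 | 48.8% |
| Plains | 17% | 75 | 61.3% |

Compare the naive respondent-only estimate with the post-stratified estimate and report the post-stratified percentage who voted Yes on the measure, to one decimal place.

54.8%

Unadjusted (pooled respondent) estimate weights by respondent counts:
  (100/575)×70.7 + (250/575)×24 + (150/575)×48.8 + (75/575)×61.3 = 43.4565%
Post-stratified estimate weights by population shares:
  0.36×70.7 + 0.16×24 + 0.31×48.8 + 0.17×61.3 = 54.841%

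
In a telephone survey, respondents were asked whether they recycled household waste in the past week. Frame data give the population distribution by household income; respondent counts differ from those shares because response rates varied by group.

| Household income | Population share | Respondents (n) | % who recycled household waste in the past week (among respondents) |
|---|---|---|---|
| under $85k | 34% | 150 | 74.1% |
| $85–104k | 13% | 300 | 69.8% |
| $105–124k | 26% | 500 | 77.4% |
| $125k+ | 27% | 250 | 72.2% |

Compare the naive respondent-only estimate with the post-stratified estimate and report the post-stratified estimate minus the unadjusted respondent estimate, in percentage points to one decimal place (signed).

Naive respondent-only estimate (weights = respondent counts):
  (150/1200)×74.1 + (300/1200)×69.8 + (500/1200)×77.4 + (250/1200)×72.2 = 74.0042%
Post-stratified estimate weights by population shares:
  0.34×74.1 + 0.13×69.8 + 0.26×77.4 + 0.27×72.2 = 73.886%
Difference = 73.886 − 74.0042 = -0.1182 pp.

-0.1 percentage points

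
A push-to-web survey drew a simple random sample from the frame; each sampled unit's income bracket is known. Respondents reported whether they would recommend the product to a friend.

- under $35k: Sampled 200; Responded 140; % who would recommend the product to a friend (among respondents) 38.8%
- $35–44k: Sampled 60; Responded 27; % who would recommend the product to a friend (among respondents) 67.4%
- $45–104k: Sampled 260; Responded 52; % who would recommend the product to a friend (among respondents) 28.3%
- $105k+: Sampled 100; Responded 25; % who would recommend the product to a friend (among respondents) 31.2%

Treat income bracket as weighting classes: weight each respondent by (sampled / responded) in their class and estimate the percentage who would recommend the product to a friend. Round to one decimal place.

35.9%

Response rates by class: under $35k 140/200 = 70%, $35–44k 27/60 = 45%, $45–104k 52/260 = 20%, $105k+ 25/100 = 25%.
With weight = n_sampled/n_responded per class, the weighted class total is n_sampled:
  under $35k: 200 × 38.8 = 7760
  $35–44k: 60 × 67.4 = 4044
  $45–104k: 260 × 28.3 = 7358
  $105k+: 100 × 31.2 = 3120
Adjusted estimate = 22,282 / 620 = 35.9387 → 35.9%.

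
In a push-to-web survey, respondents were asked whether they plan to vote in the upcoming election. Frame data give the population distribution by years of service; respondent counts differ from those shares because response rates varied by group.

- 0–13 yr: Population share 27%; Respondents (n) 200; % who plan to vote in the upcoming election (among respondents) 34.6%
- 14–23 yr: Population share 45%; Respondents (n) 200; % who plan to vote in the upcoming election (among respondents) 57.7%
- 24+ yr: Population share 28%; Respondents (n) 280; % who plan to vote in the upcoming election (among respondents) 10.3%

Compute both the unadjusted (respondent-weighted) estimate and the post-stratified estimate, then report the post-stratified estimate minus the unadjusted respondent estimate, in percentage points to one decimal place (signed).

Unadjusted (pooled respondent) estimate weights by respondent counts:
  (200/680)×34.6 + (200/680)×57.7 + (280/680)×10.3 = 31.3882%
Reweighting by population years of service shares:
  0.27×34.6 + 0.45×57.7 + 0.28×10.3 = 38.191%
Difference = 38.191 − 31.3882 = 6.8028 pp.

+6.8 percentage points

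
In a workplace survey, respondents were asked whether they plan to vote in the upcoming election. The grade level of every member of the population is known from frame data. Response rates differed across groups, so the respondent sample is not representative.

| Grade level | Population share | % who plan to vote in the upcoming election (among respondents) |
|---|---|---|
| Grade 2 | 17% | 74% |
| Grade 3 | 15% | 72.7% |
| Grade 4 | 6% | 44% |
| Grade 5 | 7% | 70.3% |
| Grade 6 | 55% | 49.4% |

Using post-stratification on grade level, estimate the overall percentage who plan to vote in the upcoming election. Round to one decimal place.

Each cell contributes population-share × respondent value:
  Grade 2: 0.17 × 74 = 12.58
  Grade 3: 0.15 × 72.7 = 10.905
  Grade 4: 0.06 × 44 = 2.64
  Grade 5: 0.07 × 70.3 = 4.921
  Grade 6: 0.55 × 49.4 = 27.17
Post-stratified estimate = 58.216 → 58.2%.

58.2%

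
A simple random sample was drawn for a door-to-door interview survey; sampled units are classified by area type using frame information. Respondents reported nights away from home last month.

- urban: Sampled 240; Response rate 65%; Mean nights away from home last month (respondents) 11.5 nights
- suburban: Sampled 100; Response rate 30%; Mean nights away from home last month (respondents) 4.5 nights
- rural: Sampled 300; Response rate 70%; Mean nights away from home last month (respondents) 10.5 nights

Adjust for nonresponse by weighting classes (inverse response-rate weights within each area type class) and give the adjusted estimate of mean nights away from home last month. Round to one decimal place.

9.9

Each respondent's weight = sampled/responded in their class; summing within a class gives n_sampled, so:
  urban: 240 × 11.5 = 2760
  suburban: 100 × 4.5 = 450
  rural: 300 × 10.5 = 3150
Adjusted estimate = 6360 / 640 = 9.9375 → 9.9.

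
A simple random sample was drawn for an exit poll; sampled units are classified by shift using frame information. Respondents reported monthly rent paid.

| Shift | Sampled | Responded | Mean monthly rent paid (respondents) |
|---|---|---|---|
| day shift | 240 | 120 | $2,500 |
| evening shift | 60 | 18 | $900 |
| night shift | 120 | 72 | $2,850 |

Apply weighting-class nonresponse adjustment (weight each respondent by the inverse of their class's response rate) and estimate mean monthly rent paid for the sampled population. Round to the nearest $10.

$2,370

Class response rates: day shift 120/240 = 50%, evening shift 18/60 = 30%, night shift 72/120 = 60%.
Weighting each respondent by the inverse class response rate inflates each class back to its sampled size, so the class weight is n_sampled:
  day shift: 240 × 2500 = 600,000
  evening shift: 60 × 900 = 54,000
  night shift: 120 × 2850 = 342,000
Adjusted estimate = 996,000 / 420 = 2371.43 → $2,370.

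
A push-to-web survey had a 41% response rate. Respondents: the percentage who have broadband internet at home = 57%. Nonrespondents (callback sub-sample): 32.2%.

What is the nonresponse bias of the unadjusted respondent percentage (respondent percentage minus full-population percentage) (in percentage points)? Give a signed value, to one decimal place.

+14.6 percentage points

Nonresponse fraction = 1 − 0.41 = 0.59.
Bias = (nonresponse fraction) × (respondent percentage − nonrespondent percentage)
     = 0.59 × (57 − 32.2) = 0.59 × 24.8 = 14.632.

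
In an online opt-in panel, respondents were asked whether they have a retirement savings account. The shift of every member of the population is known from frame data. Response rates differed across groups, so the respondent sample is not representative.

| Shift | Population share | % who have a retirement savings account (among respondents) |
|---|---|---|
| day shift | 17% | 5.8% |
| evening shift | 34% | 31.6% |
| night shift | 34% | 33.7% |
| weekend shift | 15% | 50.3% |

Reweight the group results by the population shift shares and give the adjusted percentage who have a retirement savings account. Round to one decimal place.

Reweight to the known shift distribution:
  day shift: 0.17 × 5.8 = 0.986
  evening shift: 0.34 × 31.6 = 10.744
  night shift: 0.34 × 33.7 = 11.458
  weekend shift: 0.15 × 50.3 = 7.545
Post-stratified estimate = 30.733 → 30.7%.

30.7%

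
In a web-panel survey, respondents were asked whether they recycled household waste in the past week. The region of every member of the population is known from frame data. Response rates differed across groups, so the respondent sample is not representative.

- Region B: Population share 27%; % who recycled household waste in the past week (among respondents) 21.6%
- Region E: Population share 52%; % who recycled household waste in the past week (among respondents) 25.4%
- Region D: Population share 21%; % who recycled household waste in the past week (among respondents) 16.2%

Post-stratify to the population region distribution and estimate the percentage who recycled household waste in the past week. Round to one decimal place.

22.4%

Weight each group's respondent value by its population share:
  Region B: 0.27 × 21.6 = 5.832
  Region E: 0.52 × 25.4 = 13.208
  Region D: 0.21 × 16.2 = 3.402
Post-stratified estimate = 22.442 → 22.4%.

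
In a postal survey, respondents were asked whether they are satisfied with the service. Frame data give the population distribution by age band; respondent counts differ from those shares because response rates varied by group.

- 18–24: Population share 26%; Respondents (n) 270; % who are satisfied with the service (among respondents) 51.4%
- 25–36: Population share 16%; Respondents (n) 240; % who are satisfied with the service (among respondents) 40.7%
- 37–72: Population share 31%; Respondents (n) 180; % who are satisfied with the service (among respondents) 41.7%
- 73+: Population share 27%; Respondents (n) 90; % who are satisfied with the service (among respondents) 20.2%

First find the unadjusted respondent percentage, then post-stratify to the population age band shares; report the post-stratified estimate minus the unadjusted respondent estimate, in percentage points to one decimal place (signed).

Unadjusted (pooled respondent) estimate weights by respondent counts:
  (270/780)×51.4 + (240/780)×40.7 + (180/780)×41.7 + (90/780)×20.2 = 42.2692%
Post-stratifying to population shares instead:
  0.26×51.4 + 0.16×40.7 + 0.31×41.7 + 0.27×20.2 = 38.257%
Difference = 38.257 − 42.2692 = -4.0122 pp.

-4.0 percentage points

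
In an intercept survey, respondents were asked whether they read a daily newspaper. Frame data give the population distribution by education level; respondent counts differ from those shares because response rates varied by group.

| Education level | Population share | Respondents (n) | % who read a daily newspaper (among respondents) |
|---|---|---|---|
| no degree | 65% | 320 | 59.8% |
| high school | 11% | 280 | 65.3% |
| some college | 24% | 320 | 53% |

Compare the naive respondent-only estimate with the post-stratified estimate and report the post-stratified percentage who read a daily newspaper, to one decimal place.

58.8%

Unadjusted (pooled respondent) estimate weights by respondent counts:
  (320/920)×59.8 + (280/920)×65.3 + (320/920)×53 = 59.1087%
Post-stratifying to population shares instead:
  0.65×59.8 + 0.11×65.3 + 0.24×53 = 58.773%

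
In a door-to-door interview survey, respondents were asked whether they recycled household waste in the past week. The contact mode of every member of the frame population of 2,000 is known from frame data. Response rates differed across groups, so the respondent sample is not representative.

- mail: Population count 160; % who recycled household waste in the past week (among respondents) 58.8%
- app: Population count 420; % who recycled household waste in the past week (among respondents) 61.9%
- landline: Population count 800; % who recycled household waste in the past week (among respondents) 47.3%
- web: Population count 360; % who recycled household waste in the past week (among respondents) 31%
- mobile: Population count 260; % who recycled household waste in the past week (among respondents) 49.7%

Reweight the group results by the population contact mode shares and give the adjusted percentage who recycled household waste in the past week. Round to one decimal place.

Each cell contributes population-share × respondent value:
  mail: (160/2,000) × 58.8 = 4.704
  app: (420/2,000) × 61.9 = 12.999
  landline: (800/2,000) × 47.3 = 18.92
  web: (360/2,000) × 31 = 5.58
  mobile: (260/2,000) × 49.7 = 6.461
Post-stratified estimate = 48.664 → 48.7%.

48.7%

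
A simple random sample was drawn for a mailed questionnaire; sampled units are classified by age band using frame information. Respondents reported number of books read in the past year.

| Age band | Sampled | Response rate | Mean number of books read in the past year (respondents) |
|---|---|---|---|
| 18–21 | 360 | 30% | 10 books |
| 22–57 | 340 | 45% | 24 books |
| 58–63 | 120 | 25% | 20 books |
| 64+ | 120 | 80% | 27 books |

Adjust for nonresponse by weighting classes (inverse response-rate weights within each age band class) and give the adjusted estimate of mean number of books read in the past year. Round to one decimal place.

Weighting each respondent by the inverse class response rate inflates each class back to its sampled size, so the class weight is n_sampled:
  18–21: 360 × 10 = 3600
  22–57: 340 × 24 = 8160
  58–63: 120 × 20 = 2400
  64+: 120 × 27 = 3240
Adjusted estimate = 17,400 / 940 = 18.5106 → 18.5.

18.5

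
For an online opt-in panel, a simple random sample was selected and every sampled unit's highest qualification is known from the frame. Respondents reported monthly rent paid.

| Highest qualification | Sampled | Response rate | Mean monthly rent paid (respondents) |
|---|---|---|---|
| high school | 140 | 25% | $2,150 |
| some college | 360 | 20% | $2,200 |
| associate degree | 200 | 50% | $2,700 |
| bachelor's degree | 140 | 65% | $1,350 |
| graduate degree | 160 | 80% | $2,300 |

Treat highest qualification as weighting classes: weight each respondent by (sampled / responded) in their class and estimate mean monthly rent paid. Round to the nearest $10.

Inverse-response-rate weighting restores each class to its sampled count, so class totals weight by n_sampled:
  high school: 140 × 2150 = 301,000
  some college: 360 × 2200 = 792,000
  associate degree: 200 × 2700 = 540,000
  bachelor's degree: 140 × 1350 = 189,000
  graduate degree: 160 × 2300 = 368,000
Adjusted estimate = 2,190,000 / 1,000 = 2190 → $2,190.

$2,190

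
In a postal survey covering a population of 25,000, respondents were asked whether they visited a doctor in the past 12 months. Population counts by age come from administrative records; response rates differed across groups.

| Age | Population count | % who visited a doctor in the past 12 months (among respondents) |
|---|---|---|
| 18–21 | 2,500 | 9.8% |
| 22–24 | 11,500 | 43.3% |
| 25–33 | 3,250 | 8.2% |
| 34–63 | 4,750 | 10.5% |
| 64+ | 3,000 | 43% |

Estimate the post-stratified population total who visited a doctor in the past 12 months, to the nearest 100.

Apply each group's respondent rate to its population count:
  18–21: 2,500 × 9.8% = 245
  22–24: 11,500 × 43.3% = 4979.5
  25–33: 3,250 × 8.2% = 266.5
  34–63: 4,750 × 10.5% = 498.75
  64+: 3,000 × 43% = 1290
Estimated total = 7279.75 → 7,300.

7,300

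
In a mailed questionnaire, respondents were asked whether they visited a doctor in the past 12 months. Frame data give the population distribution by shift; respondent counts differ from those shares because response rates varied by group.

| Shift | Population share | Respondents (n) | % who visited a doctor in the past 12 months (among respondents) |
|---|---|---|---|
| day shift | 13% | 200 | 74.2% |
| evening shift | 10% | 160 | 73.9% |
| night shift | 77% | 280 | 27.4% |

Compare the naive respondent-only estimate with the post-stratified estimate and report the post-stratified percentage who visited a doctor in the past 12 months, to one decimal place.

38.1%

Without adjustment, the pooled respondent share is:
  (200/640)×74.2 + (160/640)×73.9 + (280/640)×27.4 = 53.65%
Reweighting by population shift shares:
  0.13×74.2 + 0.1×73.9 + 0.77×27.4 = 38.134%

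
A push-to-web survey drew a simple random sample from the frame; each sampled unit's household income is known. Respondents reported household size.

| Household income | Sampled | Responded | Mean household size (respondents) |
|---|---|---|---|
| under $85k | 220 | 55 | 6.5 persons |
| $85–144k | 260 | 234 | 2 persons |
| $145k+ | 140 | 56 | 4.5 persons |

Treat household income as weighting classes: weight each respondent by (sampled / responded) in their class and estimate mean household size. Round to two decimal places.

Response rates by class: under $85k 55/220 = 25%, $85–144k 234/260 = 90%, $145k+ 56/140 = 40%.
Inverse-response-rate weighting restores each class to its sampled count, so class totals weight by n_sampled:
  under $85k: 220 × 6.5 = 1430
  $85–144k: 260 × 2 = 520
  $145k+: 140 × 4.5 = 630
Adjusted estimate = 2580 / 620 = 4.16129 → 4.16.

4.16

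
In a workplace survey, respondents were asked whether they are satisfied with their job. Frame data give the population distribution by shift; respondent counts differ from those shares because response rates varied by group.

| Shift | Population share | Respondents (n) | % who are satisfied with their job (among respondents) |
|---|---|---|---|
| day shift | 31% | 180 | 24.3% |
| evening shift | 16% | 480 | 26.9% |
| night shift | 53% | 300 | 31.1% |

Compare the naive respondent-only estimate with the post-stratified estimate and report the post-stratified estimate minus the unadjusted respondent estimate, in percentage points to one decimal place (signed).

Naive respondent-only estimate (weights = respondent counts):
  (180/960)×24.3 + (480/960)×26.9 + (300/960)×31.1 = 27.725%
Post-stratifying to population shares instead:
  0.31×24.3 + 0.16×26.9 + 0.53×31.1 = 28.32%
Difference = 28.32 − 27.725 = 0.595 pp.

+0.6 percentage points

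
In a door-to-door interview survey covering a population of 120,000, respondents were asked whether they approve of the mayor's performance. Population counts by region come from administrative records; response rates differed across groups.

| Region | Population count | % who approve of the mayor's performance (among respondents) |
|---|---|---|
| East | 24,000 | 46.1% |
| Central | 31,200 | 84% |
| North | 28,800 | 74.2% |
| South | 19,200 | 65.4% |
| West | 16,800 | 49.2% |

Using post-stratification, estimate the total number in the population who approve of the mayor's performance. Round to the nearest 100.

79,500

Estimated count per cell = population count × respondent percentage:
  East: 24,000 × 46.1% = 11,064
  Central: 31,200 × 84% = 26,208
  North: 28,800 × 74.2% = 21369.6
  South: 19,200 × 65.4% = 12556.8
  West: 16,800 × 49.2% = 8265.6
Estimated total = 79,464 → 79,500.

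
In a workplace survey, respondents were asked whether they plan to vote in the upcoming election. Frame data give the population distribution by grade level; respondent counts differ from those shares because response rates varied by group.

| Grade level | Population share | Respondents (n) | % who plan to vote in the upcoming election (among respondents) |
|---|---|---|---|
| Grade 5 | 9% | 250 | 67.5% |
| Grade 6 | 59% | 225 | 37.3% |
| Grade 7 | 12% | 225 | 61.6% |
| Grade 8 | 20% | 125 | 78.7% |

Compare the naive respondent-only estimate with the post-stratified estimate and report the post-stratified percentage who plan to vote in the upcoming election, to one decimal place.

51.2%

Without adjustment, the pooled respondent share is:
  (250/825)×67.5 + (225/825)×37.3 + (225/825)×61.6 + (125/825)×78.7 = 59.3515%
Post-stratifying to population shares instead:
  0.09×67.5 + 0.59×37.3 + 0.12×61.6 + 0.2×78.7 = 51.214%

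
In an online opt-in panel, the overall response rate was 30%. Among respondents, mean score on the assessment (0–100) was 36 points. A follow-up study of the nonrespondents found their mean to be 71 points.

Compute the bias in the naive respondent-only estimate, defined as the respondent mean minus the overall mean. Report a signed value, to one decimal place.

Nonresponse fraction = 1 − 0.3 = 0.7.
Bias = (nonresponse fraction) × (respondent mean − nonrespondent mean)
     = 0.7 × (36 − 71) = 0.7 × -35 = -24.5.

-24.5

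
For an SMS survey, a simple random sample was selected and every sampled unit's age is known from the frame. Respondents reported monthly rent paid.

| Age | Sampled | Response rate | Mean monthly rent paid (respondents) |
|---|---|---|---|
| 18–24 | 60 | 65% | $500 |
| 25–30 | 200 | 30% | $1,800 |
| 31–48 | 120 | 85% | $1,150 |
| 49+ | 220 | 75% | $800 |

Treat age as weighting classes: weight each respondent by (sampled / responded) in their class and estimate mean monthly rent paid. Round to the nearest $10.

$1,170

Inverse-response-rate weighting restores each class to its sampled count, so class totals weight by n_sampled:
  18–24: 60 × 500 = 30,000
  25–30: 200 × 1800 = 360,000
  31–48: 120 × 1150 = 138,000
  49+: 220 × 800 = 176,000
Adjusted estimate = 704,000 / 600 = 1173.33 → $1,170.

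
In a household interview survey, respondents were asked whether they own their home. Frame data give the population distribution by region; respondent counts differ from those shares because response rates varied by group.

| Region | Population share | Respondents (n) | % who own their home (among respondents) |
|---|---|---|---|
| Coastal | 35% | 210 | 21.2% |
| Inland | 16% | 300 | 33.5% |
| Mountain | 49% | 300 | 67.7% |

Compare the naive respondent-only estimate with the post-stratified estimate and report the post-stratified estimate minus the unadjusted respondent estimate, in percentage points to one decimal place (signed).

+3.0 percentage points

Without adjustment, the pooled respondent share is:
  (210/810)×21.2 + (300/810)×33.5 + (300/810)×67.7 = 42.9778%
Reweighting by population region shares:
  0.35×21.2 + 0.16×33.5 + 0.49×67.7 = 45.953%
Difference = 45.953 − 42.9778 = 2.9752 pp.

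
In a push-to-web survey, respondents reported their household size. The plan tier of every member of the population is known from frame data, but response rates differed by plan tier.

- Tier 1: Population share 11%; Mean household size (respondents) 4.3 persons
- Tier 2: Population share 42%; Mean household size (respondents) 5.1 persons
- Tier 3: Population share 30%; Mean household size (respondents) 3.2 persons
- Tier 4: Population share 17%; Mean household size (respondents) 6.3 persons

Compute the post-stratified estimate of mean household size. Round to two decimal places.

4.65

Weight each group's respondent value by its population share:
  Tier 1: 0.11 × 4.3 = 0.473
  Tier 2: 0.42 × 5.1 = 2.142
  Tier 3: 0.3 × 3.2 = 0.96
  Tier 4: 0.17 × 6.3 = 1.071
Post-stratified estimate = 4.646 → 4.65.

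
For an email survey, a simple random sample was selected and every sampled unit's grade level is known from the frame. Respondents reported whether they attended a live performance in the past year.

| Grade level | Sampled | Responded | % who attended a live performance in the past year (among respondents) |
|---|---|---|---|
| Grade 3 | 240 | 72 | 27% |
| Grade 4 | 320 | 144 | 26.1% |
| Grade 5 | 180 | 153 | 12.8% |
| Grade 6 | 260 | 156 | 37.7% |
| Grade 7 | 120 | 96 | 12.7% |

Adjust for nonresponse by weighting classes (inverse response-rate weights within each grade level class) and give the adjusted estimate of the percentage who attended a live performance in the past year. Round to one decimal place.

Response rates by class: Grade 3 72/240 = 30%, Grade 4 144/320 = 45%, Grade 5 153/180 = 85%, Grade 6 156/260 = 60%, Grade 7 96/120 = 80%.
With weight = n_sampled/n_responded per class, the weighted class total is n_sampled:
  Grade 3: 240 × 27 = 6480
  Grade 4: 320 × 26.1 = 8352
  Grade 5: 180 × 12.8 = 2304
  Grade 6: 260 × 37.7 = 9802
  Grade 7: 120 × 12.7 = 1524
Adjusted estimate = 28,462 / 1,120 = 25.4125 → 25.4%.

25.4%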